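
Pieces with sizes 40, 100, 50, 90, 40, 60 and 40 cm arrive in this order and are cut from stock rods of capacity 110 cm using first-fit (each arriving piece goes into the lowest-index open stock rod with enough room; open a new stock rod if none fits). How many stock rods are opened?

  40 → stock rod 1 (new)  [load 40/110]
  100 → stock rod 2 (new)  [load 100/110]
  50 → stock rod 1  [load 90/110]
  90 → stock rod 3 (new)  [load 90/110]
  40 → stock rod 4 (new)  [load 40/110]
  60 → stock rod 4  [load 100/110]
  40 → stock rod 5 (new)  [load 40/110]
5 stock rods opened.

5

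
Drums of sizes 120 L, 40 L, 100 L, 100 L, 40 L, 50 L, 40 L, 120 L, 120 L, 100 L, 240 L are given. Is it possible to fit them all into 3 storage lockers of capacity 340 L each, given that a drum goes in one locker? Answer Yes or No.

No

Total = 1070 L; ⌈1070/340⌉ = 4.
At least 4 storage lockers are required, but only 3 are allowed.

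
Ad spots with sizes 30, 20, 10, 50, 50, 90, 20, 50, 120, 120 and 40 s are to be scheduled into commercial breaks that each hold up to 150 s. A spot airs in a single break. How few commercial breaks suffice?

4

Total = 120 + 120 + 90 + 50 + 50 + 50 + 40 + 30 + 20 + 20 + 10 = 600 s.
Lower bound: ⌈600/150⌉ = 4 commercial breaks.
A packing using 4 commercial breaks:
  break 1: 120 + 30 = 150
  break 2: 120 + 20 + 10 = 150
  break 3: 90 + 40 + 20 = 150
  break 4: 50 + 50 + 50 = 150
This matches the lower bound, so 4 is optimal.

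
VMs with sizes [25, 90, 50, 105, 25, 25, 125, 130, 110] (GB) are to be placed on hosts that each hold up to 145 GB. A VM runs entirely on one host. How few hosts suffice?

6

Total = 130 + 125 + 110 + 105 + 90 + 50 + 25 + 25 + 25 = 685 GB.
Lower bound: ⌈685/145⌉ = 5 hosts.
A packing using 6 hosts:
  host 1: 130 = 130
  host 2: 125 = 125
  host 3: 110 + 25 = 135
  host 4: 105 + 25 = 130
  host 5: 90 + 50 = 140
  host 6: 25 = 25
No arrangement into 5 hosts stays within capacity, so 6 is optimal.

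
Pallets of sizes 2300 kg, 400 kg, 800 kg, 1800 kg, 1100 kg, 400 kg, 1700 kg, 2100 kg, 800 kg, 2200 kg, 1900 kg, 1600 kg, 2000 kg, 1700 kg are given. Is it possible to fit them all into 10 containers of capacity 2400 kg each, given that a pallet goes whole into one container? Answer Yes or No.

A valid assignment using 10 containers:
  container 1: 2300 = 2300
  container 2: 2200 = 2200
  container 3: 2100 = 2100
  container 4: 2000 + 400 = 2400
  container 5: 1900 + 400 = 2300
  container 6: 1800 = 1800
  container 7: 1700 = 1700
  container 8: 1700 = 1700
  container 9: 1600 + 800 = 2400
  container 10: 1100 + 800 = 1900
Every load is within 2400 kg, so 10 containers suffice.

Yes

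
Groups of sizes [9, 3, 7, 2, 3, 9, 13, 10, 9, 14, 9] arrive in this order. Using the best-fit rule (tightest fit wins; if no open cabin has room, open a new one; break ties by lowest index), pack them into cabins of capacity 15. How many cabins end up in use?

  9 → cabin 1 (new)  [load 9/15]
  3 → cabin 1  [load 12/15]
  7 → cabin 2 (new)  [load 7/15]
  2 → cabin 1  [load 14/15]
  3 → cabin 2  [load 10/15]
  9 → cabin 3 (new)  [load 9/15]
  13 → cabin 4 (new)  [load 13/15]
  10 → cabin 5 (new)  [load 10/15]
  9 → cabin 6 (new)  [load 9/15]
  14 → cabin 7 (new)  [load 14/15]
  9 → cabin 8 (new)  [load 9/15]
8 cabins opened.

8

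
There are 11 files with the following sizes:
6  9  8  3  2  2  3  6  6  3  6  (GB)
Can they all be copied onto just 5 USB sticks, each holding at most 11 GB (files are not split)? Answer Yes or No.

No

Total = 54 GB; ⌈54/11⌉ = 5.
6 files each exceed half the capacity and cannot share a USB stick, forcing at least 6 USB sticks.
At least 6 USB sticks are required, but only 5 are allowed.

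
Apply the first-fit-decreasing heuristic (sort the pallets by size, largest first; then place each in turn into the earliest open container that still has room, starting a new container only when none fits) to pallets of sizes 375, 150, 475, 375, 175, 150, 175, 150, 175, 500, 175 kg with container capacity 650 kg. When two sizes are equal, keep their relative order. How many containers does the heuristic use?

5

Sorted descending: 500, 475, 375, 375, 175, 175, 175, 175, 150, 150, 150.
  500 → container 1 (new)  [load 500/650]
  475 → container 2 (new)  [load 475/650]
  375 → container 3 (new)  [load 375/650]
  375 → container 4 (new)  [load 375/650]
  175 → container 2  [load 650/650]
  175 → container 3  [load 550/650]
  175 → container 4  [load 550/650]
  175 → container 5 (new)  [load 175/650]
  150 → container 1  [load 650/650]
  150 → container 5  [load 325/650]
  150 → container 5  [load 475/650]
5 containers opened.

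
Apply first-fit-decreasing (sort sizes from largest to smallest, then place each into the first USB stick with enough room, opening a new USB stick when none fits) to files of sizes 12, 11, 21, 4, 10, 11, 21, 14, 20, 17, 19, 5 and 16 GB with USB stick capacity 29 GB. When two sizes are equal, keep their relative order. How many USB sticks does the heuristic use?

Sorted descending: 21, 21, 20, 19, 17, 16, 14, 12, 11, 11, 10, 5, 4.
  21 → USB stick 1 (new)  [load 21/29]
  21 → USB stick 2 (new)  [load 21/29]
  20 → USB stick 3 (new)  [load 20/29]
  19 → USB stick 4 (new)  [load 19/29]
  17 → USB stick 5 (new)  [load 17/29]
  16 → USB stick 6 (new)  [load 16/29]
  14 → USB stick 7 (new)  [load 14/29]
  12 → USB stick 5  [load 29/29]
  11 → USB stick 6  [load 27/29]
  11 → USB stick 7  [load 25/29]
  10 → USB stick 4  [load 29/29]
  5 → USB stick 1  [load 26/29]
  4 → USB stick 2  [load 25/29]
7 USB sticks opened.

7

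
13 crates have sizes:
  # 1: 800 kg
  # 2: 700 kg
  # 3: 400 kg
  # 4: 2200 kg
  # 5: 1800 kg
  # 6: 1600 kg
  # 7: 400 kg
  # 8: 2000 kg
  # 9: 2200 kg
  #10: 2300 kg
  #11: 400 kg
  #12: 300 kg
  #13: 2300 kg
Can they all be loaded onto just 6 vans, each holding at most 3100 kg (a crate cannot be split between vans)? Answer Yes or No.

No

Total = 17400 kg; ⌈17400/3100⌉ = 6.
7 crates each exceed half the capacity and cannot share a van, forcing at least 7 vans.
At least 7 vans are required, but only 6 are allowed.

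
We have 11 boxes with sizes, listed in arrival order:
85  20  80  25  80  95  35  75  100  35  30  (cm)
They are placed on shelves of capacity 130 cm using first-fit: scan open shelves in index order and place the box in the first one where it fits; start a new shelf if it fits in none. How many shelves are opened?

  85 → shelf 1 (new)  [load 85/130]
  20 → shelf 1  [load 105/130]
  80 → shelf 2 (new)  [load 80/130]
  25 → shelf 1  [load 130/130]
  80 → shelf 3 (new)  [load 80/130]
  95 → shelf 4 (new)  [load 95/130]
  35 → shelf 2  [load 115/130]
  75 → shelf 5 (new)  [load 75/130]
  100 → shelf 6 (new)  [load 100/130]
  35 → shelf 3  [load 115/130]
  30 → shelf 4  [load 125/130]
6 shelves opened.

6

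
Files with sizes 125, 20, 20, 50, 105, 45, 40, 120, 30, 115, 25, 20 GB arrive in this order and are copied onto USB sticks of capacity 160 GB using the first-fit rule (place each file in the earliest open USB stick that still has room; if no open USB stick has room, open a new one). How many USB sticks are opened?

  125 → USB stick 1 (new)  [load 125/160]
  20 → USB stick 1  [load 145/160]
  20 → USB stick 2 (new)  [load 20/160]
  50 → USB stick 2  [load 70/160]
  105 → USB stick 3 (new)  [load 105/160]
  45 → USB stick 2  [load 115/160]
  40 → USB stick 2  [load 155/160]
  120 → USB stick 4 (new)  [load 120/160]
  30 → USB stick 3  [load 135/160]
  115 → USB stick 5 (new)  [load 115/160]
  25 → USB stick 3  [load 160/160]
  20 → USB stick 4  [load 140/160]
5 USB sticks opened.

5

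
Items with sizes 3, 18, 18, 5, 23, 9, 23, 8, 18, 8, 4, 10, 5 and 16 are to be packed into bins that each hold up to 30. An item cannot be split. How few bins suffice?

Total = 23 + 23 + 18 + 18 + 18 + 16 + 10 + 9 + 8 + 8 + 5 + 5 + 4 + 3 = 168.
Lower bound: ⌈168/30⌉ = 6 bins.
A packing using 6 bins:
  bin 1: 23 + 5 = 28
  bin 2: 23 + 5 = 28
  bin 3: 18 + 10 = 28
  bin 4: 18 + 9 + 3 = 30
  bin 5: 18 + 8 + 4 = 30
  bin 6: 16 + 8 = 24
This matches the lower bound, so 6 is optimal.

6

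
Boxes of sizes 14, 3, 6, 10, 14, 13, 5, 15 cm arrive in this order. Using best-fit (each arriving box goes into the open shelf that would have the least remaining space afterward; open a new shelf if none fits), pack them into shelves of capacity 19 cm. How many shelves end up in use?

5

  14 → shelf 1 (new)  [load 14/19]
  3 → shelf 1  [load 17/19]
  6 → shelf 2 (new)  [load 6/19]
  10 → shelf 2  [load 16/19]
  14 → shelf 3 (new)  [load 14/19]
  13 → shelf 4 (new)  [load 13/19]
  5 → shelf 3  [load 19/19]
  15 → shelf 5 (new)  [load 15/19]
5 shelves opened.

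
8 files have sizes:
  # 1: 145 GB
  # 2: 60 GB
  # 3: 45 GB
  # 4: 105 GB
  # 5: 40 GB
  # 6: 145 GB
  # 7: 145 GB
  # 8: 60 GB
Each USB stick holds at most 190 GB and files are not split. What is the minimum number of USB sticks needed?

Total = 145 + 145 + 145 + 105 + 60 + 60 + 45 + 40 = 745 GB.
Lower bound: ⌈745/190⌉ = 4 USB sticks.
A packing using 5 USB sticks:
  USB stick 1: 145 + 45 = 190
  USB stick 2: 145 + 40 = 185
  USB stick 3: 145 = 145
  USB stick 4: 105 + 60 = 165
  USB stick 5: 60 = 60
No arrangement into 4 USB sticks stays within capacity, so 5 is optimal.

5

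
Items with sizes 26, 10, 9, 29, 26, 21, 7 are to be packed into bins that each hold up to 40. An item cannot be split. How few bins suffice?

Total = 29 + 26 + 26 + 21 + 10 + 9 + 7 = 128.
Lower bound: ⌈128/40⌉ = 4 bins.
A packing using 4 bins:
  bin 1: 29 + 10 = 39
  bin 2: 26 + 9 = 35
  bin 3: 26 + 7 = 33
  bin 4: 21 = 21
This matches the lower bound, so 4 is optimal.

4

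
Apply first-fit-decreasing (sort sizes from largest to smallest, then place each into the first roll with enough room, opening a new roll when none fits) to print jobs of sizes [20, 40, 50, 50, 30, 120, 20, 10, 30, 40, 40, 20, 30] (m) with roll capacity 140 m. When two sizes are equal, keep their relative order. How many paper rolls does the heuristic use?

Sorted descending: 120, 50, 50, 40, 40, 40, 30, 30, 30, 20, 20, 20, 10.
  120 → roll 1 (new)  [load 120/140]
  50 → roll 2 (new)  [load 50/140]
  50 → roll 2  [load 100/140]
  40 → roll 2  [load 140/140]
  40 → roll 3 (new)  [load 40/140]
  40 → roll 3  [load 80/140]
  30 → roll 3  [load 110/140]
  30 → roll 3  [load 140/140]
  30 → roll 4 (new)  [load 30/140]
  20 → roll 1  [load 140/140]
  20 → roll 4  [load 50/140]
  20 → roll 4  [load 70/140]
  10 → roll 4  [load 80/140]
4 paper rolls opened.

4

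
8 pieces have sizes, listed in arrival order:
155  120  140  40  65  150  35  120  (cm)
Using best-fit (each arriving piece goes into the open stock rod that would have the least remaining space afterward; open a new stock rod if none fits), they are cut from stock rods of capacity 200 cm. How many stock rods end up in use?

  155 → stock rod 1 (new)  [load 155/200]
  120 → stock rod 2 (new)  [load 120/200]
  140 → stock rod 3 (new)  [load 140/200]
  40 → stock rod 1  [load 195/200]
  65 → stock rod 2  [load 185/200]
  150 → stock rod 4 (new)  [load 150/200]
  35 → stock rod 4  [load 185/200]
  120 → stock rod 5 (new)  [load 120/200]
5 stock rods opened.

5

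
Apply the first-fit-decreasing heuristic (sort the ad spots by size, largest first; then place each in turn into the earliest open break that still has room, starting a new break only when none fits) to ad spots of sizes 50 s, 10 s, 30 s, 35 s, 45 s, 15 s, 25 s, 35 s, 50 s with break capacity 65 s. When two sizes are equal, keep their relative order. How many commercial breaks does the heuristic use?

5

Sorted descending: 50, 50, 45, 35, 35, 30, 25, 15, 10.
  50 → break 1 (new)  [load 50/65]
  50 → break 2 (new)  [load 50/65]
  45 → break 3 (new)  [load 45/65]
  35 → break 4 (new)  [load 35/65]
  35 → break 5 (new)  [load 35/65]
  30 → break 4  [load 65/65]
  25 → break 5  [load 60/65]
  15 → break 1  [load 65/65]
  10 → break 2  [load 60/65]
5 commercial breaks opened.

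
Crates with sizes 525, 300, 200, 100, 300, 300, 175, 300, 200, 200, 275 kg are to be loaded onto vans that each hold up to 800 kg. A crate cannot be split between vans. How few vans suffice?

Total = 525 + 300 + 300 + 300 + 300 + 275 + 200 + 200 + 200 + 175 + 100 = 2875 kg.
Lower bound: ⌈2875/800⌉ = 4 vans.
A packing using 4 vans:
  van 1: 525 + 275 = 800
  van 2: 300 + 300 + 200 = 800
  van 3: 300 + 300 + 200 = 800
  van 4: 200 + 175 + 100 = 475
This matches the lower bound, so 4 is optimal.

4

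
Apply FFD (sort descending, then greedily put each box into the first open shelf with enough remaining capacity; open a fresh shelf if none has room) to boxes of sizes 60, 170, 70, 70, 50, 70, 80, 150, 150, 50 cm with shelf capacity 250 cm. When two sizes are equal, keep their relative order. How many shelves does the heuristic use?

4

Sorted descending: 170, 150, 150, 80, 70, 70, 70, 60, 50, 50.
  170 → shelf 1 (new)  [load 170/250]
  150 → shelf 2 (new)  [load 150/250]
  150 → shelf 3 (new)  [load 150/250]
  80 → shelf 1  [load 250/250]
  70 → shelf 2  [load 220/250]
  70 → shelf 3  [load 220/250]
  70 → shelf 4 (new)  [load 70/250]
  60 → shelf 4  [load 130/250]
  50 → shelf 4  [load 180/250]
  50 → shelf 4  [load 230/250]
4 shelves opened.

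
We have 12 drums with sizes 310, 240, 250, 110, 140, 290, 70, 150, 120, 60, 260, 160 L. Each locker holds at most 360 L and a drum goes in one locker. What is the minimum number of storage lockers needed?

Total = 310 + 290 + 260 + 250 + 240 + 160 + 150 + 140 + 120 + 110 + 70 + 60 = 2160 L.
Lower bound: ⌈2160/360⌉ = 6 storage lockers.
A packing using 7 storage lockers:
  locker 1: 310 = 310
  locker 2: 290 + 70 = 360
  locker 3: 260 + 60 = 320
  locker 4: 250 + 110 = 360
  locker 5: 240 + 120 = 360
  locker 6: 160 + 150 = 310
  locker 7: 140 = 140
No arrangement into 6 storage lockers stays within capacity, so 7 is optimal.

7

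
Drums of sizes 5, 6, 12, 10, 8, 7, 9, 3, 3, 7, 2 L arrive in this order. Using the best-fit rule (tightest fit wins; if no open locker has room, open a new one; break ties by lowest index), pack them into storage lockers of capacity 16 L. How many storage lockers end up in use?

  5 → locker 1 (new)  [load 5/16]
  6 → locker 1  [load 11/16]
  12 → locker 2 (new)  [load 12/16]
  10 → locker 3 (new)  [load 10/16]
  8 → locker 4 (new)  [load 8/16]
  7 → locker 4  [load 15/16]
  9 → locker 5 (new)  [load 9/16]
  3 → locker 2  [load 15/16]
  3 → locker 1  [load 14/16]
  7 → locker 5  [load 16/16]
  2 → locker 1  [load 16/16]
5 storage lockers opened.

5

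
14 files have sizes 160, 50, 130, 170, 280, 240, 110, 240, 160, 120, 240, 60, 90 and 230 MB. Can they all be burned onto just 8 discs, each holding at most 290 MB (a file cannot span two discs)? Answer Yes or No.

No

Total = 2280 MB; ⌈2280/290⌉ = 8.
The bound of 8 does not rule out 8, but exhaustive search shows no assignment into 8 discs of capacity 290 MB exists — the minimum is 9.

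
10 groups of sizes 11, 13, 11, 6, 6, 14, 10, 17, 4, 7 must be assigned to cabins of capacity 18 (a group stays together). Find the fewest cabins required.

Total = 17 + 14 + 13 + 11 + 11 + 10 + 7 + 6 + 6 + 4 = 99.
Lower bound: ⌈99/18⌉ = 6 cabins.
A packing using 6 cabins:
  cabin 1: 17 = 17
  cabin 2: 14 + 4 = 18
  cabin 3: 13 = 13
  cabin 4: 11 + 7 = 18
  cabin 5: 11 + 6 = 17
  cabin 6: 10 + 6 = 16
This matches the lower bound, so 6 is optimal.

6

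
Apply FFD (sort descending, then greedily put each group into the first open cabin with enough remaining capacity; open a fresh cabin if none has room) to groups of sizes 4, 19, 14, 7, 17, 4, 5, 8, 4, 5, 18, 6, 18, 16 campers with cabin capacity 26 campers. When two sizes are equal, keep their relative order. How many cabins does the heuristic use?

Sorted descending: 19, 18, 18, 17, 16, 14, 8, 7, 6, 5, 5, 4, 4, 4.
  19 → cabin 1 (new)  [load 19/26]
  18 → cabin 2 (new)  [load 18/26]
  18 → cabin 3 (new)  [load 18/26]
  17 → cabin 4 (new)  [load 17/26]
  16 → cabin 5 (new)  [load 16/26]
  14 → cabin 6 (new)  [load 14/26]
  8 → cabin 2  [load 26/26]
  7 → cabin 1  [load 26/26]
  6 → cabin 3  [load 24/26]
  5 → cabin 4  [load 22/26]
  5 → cabin 5  [load 21/26]
  4 → cabin 4  [load 26/26]
  4 → cabin 5  [load 25/26]
  4 → cabin 6  [load 18/26]
6 cabins opened.

6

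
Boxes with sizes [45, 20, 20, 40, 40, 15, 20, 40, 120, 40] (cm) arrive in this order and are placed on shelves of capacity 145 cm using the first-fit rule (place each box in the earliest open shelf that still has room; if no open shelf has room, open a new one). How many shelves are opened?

  45 → shelf 1 (new)  [load 45/145]
  20 → shelf 1  [load 65/145]
  20 → shelf 1  [load 85/145]
  40 → shelf 1  [load 125/145]
  40 → shelf 2 (new)  [load 40/145]
  15 → shelf 1  [load 140/145]
  20 → shelf 2  [load 60/145]
  40 → shelf 2  [load 100/145]
  120 → shelf 3 (new)  [load 120/145]
  40 → shelf 2  [load 140/145]
3 shelves opened.

3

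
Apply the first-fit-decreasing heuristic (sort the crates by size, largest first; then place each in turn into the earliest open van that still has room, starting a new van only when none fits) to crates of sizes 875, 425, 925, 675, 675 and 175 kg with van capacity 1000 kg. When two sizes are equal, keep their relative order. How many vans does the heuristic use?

5

Sorted descending: 925, 875, 675, 675, 425, 175.
  925 → van 1 (new)  [load 925/1000]
  875 → van 2 (new)  [load 875/1000]
  675 → van 3 (new)  [load 675/1000]
  675 → van 4 (new)  [load 675/1000]
  425 → van 5 (new)  [load 425/1000]
  175 → van 3  [load 850/1000]
5 vans opened.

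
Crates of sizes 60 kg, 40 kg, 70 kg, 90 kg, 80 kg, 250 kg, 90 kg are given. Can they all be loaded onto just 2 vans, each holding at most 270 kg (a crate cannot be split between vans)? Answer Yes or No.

No

Total = 680 kg; ⌈680/270⌉ = 3.
At least 3 vans are required, but only 2 are allowed.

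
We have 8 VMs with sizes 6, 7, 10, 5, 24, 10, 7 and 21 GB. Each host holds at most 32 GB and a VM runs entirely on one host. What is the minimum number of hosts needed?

Total = 24 + 21 + 10 + 10 + 7 + 7 + 6 + 5 = 90 GB.
Lower bound: ⌈90/32⌉ = 3 hosts.
A packing using 3 hosts:
  host 1: 24 + 7 = 31
  host 2: 21 + 10 = 31
  host 3: 10 + 7 + 6 + 5 = 28
This matches the lower bound, so 3 is optimal.

3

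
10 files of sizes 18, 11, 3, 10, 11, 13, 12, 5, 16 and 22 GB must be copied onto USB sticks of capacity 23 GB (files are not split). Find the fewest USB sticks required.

Total = 22 + 18 + 16 + 13 + 12 + 11 + 11 + 10 + 5 + 3 = 121 GB.
Lower bound: ⌈121/23⌉ = 6 USB sticks.
A packing using 6 USB sticks:
  USB stick 1: 22 = 22
  USB stick 2: 18 + 5 = 23
  USB stick 3: 16 + 3 = 19
  USB stick 4: 13 + 10 = 23
  USB stick 5: 12 + 11 = 23
  USB stick 6: 11 = 11
This matches the lower bound, so 6 is optimal.

6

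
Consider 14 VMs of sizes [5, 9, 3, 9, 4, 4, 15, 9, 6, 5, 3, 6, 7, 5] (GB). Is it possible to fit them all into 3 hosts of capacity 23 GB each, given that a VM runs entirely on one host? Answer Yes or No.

Total = 90 GB; ⌈90/23⌉ = 4.
At least 4 hosts are required, but only 3 are allowed.

No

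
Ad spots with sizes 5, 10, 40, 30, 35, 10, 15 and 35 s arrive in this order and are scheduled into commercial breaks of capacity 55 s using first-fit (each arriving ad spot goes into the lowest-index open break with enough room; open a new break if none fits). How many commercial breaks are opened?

  5 → break 1 (new)  [load 5/55]
  10 → break 1  [load 15/55]
  40 → break 1  [load 55/55]
  30 → break 2 (new)  [load 30/55]
  35 → break 3 (new)  [load 35/55]
  10 → break 2  [load 40/55]
  15 → break 2  [load 55/55]
  35 → break 4 (new)  [load 35/55]
4 commercial breaks opened.

4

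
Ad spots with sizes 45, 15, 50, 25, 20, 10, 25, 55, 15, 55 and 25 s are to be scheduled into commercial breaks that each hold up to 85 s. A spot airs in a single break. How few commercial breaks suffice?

Total = 55 + 55 + 50 + 45 + 25 + 25 + 25 + 20 + 15 + 15 + 10 = 340 s.
Lower bound: ⌈340/85⌉ = 4 commercial breaks.
A packing using 5 commercial breaks:
  break 1: 55 + 25 = 80
  break 2: 55 + 25 = 80
  break 3: 50 + 25 + 10 = 85
  break 4: 45 + 20 + 15 = 80
  break 5: 15 = 15
No arrangement into 4 commercial breaks stays within capacity, so 5 is optimal.

5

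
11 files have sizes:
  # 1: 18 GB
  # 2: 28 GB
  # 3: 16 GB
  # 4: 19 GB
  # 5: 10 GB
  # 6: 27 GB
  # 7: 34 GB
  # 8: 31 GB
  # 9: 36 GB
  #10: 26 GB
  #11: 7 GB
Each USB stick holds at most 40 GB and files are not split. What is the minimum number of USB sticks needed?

Total = 36 + 34 + 31 + 28 + 27 + 26 + 19 + 18 + 16 + 10 + 7 = 252 GB.
Lower bound: ⌈252/40⌉ = 7 USB sticks.
A packing using 8 USB sticks:
  USB stick 1: 36 = 36
  USB stick 2: 34 = 34
  USB stick 3: 31 + 7 = 38
  USB stick 4: 28 + 10 = 38
  USB stick 5: 27 = 27
  USB stick 6: 26 = 26
  USB stick 7: 19 + 18 = 37
  USB stick 8: 16 = 16
No arrangement into 7 USB sticks stays within capacity, so 8 is optimal.

8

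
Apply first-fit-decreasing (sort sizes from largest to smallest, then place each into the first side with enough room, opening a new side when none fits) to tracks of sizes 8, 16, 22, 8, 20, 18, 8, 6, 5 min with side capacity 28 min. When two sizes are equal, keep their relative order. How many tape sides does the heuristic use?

Sorted descending: 22, 20, 18, 16, 8, 8, 8, 6, 5.
  22 → side 1 (new)  [load 22/28]
  20 → side 2 (new)  [load 20/28]
  18 → side 3 (new)  [load 18/28]
  16 → side 4 (new)  [load 16/28]
  8 → side 2  [load 28/28]
  8 → side 3  [load 26/28]
  8 → side 4  [load 24/28]
  6 → side 1  [load 28/28]
  5 → side 5 (new)  [load 5/28]
5 tape sides opened.

5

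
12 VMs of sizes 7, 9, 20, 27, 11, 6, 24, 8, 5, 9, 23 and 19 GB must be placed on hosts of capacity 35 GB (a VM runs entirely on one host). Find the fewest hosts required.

Total = 27 + 24 + 23 + 20 + 19 + 11 + 9 + 9 + 8 + 7 + 6 + 5 = 168 GB.
Lower bound: ⌈168/35⌉ = 5 hosts.
A packing using 5 hosts:
  host 1: 27 + 8 = 35
  host 2: 24 + 11 = 35
  host 3: 23 + 9 = 32
  host 4: 20 + 9 + 6 = 35
  host 5: 19 + 7 + 5 = 31
This matches the lower bound, so 5 is optimal.

5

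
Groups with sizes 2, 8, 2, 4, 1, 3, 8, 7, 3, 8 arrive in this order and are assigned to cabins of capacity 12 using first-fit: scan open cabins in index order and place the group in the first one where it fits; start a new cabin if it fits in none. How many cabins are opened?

5

  2 → cabin 1 (new)  [load 2/12]
  8 → cabin 1  [load 10/12]
  2 → cabin 1  [load 12/12]
  4 → cabin 2 (new)  [load 4/12]
  1 → cabin 2  [load 5/12]
  3 → cabin 2  [load 8/12]
  8 → cabin 3 (new)  [load 8/12]
  7 → cabin 4 (new)  [load 7/12]
  3 → cabin 2  [load 11/12]
  8 → cabin 5 (new)  [load 8/12]
5 cabins opened.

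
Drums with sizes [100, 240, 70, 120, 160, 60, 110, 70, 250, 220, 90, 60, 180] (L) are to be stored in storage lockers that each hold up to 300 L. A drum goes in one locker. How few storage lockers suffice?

Total = 250 + 240 + 220 + 180 + 160 + 120 + 110 + 100 + 90 + 70 + 70 + 60 + 60 = 1730 L.
Lower bound: ⌈1730/300⌉ = 6 storage lockers.
A packing using 6 storage lockers:
  locker 1: 250 = 250
  locker 2: 240 + 60 = 300
  locker 3: 220 + 70 = 290
  locker 4: 180 + 120 = 300
  locker 5: 160 + 70 + 60 = 290
  locker 6: 110 + 100 + 90 = 300
This matches the lower bound, so 6 is optimal.

6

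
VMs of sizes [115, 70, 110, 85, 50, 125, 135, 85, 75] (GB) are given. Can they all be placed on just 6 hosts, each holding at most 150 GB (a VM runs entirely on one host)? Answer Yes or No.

Total = 850 GB; ⌈850/150⌉ = 6.
The bound of 6 does not rule out 6, but exhaustive search shows no assignment into 6 hosts of capacity 150 GB exists — the minimum is 7.

No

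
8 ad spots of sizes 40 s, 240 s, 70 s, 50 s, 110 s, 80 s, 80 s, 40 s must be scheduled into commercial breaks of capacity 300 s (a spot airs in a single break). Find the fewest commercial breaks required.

3

Total = 240 + 110 + 80 + 80 + 70 + 50 + 40 + 40 = 710 s.
Lower bound: ⌈710/300⌉ = 3 commercial breaks.
A packing using 3 commercial breaks:
  break 1: 240 + 50 = 290
  break 2: 110 + 80 + 80 = 270
  break 3: 70 + 40 + 40 = 150
This matches the lower bound, so 3 is optimal.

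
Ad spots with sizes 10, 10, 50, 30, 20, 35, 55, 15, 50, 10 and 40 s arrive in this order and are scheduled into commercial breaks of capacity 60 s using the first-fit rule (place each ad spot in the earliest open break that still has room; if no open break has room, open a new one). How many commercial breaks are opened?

6

  10 → break 1 (new)  [load 10/60]
  10 → break 1  [load 20/60]
  50 → break 2 (new)  [load 50/60]
  30 → break 1  [load 50/60]
  20 → break 3 (new)  [load 20/60]
  35 → break 3  [load 55/60]
  55 → break 4 (new)  [load 55/60]
  15 → break 5 (new)  [load 15/60]
  50 → break 6 (new)  [load 50/60]
  10 → break 1  [load 60/60]
  40 → break 5  [load 55/60]
6 commercial breaks opened.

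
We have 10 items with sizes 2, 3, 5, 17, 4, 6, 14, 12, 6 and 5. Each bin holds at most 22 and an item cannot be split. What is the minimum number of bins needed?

Total = 17 + 14 + 12 + 6 + 6 + 5 + 5 + 4 + 3 + 2 = 74.
Lower bound: ⌈74/22⌉ = 4 bins.
A packing using 4 bins:
  bin 1: 17 + 5 = 22
  bin 2: 14 + 6 + 2 = 22
  bin 3: 12 + 6 + 4 = 22
  bin 4: 5 + 3 = 8
This matches the lower bound, so 4 is optimal.

4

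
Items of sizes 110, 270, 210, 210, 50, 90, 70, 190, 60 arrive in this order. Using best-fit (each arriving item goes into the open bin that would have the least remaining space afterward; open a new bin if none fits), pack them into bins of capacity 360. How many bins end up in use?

  110 → bin 1 (new)  [load 110/360]
  270 → bin 2 (new)  [load 270/360]
  210 → bin 1  [load 320/360]
  210 → bin 3 (new)  [load 210/360]
  50 → bin 2  [load 320/360]
  90 → bin 3  [load 300/360]
  70 → bin 4 (new)  [load 70/360]
  190 → bin 4  [load 260/360]
  60 → bin 3  [load 360/360]
4 bins opened.

4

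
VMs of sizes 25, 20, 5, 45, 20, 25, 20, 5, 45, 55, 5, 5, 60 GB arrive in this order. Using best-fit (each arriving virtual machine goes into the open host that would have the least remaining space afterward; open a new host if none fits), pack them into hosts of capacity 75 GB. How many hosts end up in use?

  25 → host 1 (new)  [load 25/75]
  20 → host 1  [load 45/75]
  5 → host 1  [load 50/75]
  45 → host 2 (new)  [load 45/75]
  20 → host 1  [load 70/75]
  25 → host 2  [load 70/75]
  20 → host 3 (new)  [load 20/75]
  5 → host 1  [load 75/75]
  45 → host 3  [load 65/75]
  55 → host 4 (new)  [load 55/75]
  5 → host 2  [load 75/75]
  5 → host 3  [load 70/75]
  60 → host 5 (new)  [load 60/75]
5 hosts opened.

5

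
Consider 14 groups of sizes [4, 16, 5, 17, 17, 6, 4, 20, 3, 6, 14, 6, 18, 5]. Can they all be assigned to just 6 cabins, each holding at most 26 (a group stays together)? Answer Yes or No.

Yes

A valid assignment using 6 cabins:
  cabin 1: 20 + 6 = 26
  cabin 2: 18 + 6 = 24
  cabin 3: 17 + 6 + 3 = 26
  cabin 4: 17 + 5 + 4 = 26
  cabin 5: 16 + 5 + 4 = 25
  cabin 6: 14 = 14
Every load is within 26, so 6 cabins suffice.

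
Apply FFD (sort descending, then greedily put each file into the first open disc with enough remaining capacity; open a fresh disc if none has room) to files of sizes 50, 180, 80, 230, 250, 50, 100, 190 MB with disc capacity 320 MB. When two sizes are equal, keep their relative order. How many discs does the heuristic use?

4

Sorted descending: 250, 230, 190, 180, 100, 80, 50, 50.
  250 → disc 1 (new)  [load 250/320]
  230 → disc 2 (new)  [load 230/320]
  190 → disc 3 (new)  [load 190/320]
  180 → disc 4 (new)  [load 180/320]
  100 → disc 3  [load 290/320]
  80 → disc 2  [load 310/320]
  50 → disc 1  [load 300/320]
  50 → disc 4  [load 230/320]
4 discs opened.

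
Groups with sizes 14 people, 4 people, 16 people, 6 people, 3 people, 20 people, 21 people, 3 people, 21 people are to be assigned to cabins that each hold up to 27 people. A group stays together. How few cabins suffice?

Total = 21 + 21 + 20 + 16 + 14 + 6 + 4 + 3 + 3 = 108 people.
Lower bound: ⌈108/27⌉ = 4 cabins.
Also, 5 groups each exceed 27/2 people, and no two of those can share a cabin, so at least 5 cabins are needed.
A packing using 5 cabins:
  cabin 1: 21 + 6 = 27
  cabin 2: 21 + 4 = 25
  cabin 3: 20 + 3 + 3 = 26
  cabin 4: 16 = 16
  cabin 5: 14 = 14
This matches the lower bound, so 5 is optimal.

5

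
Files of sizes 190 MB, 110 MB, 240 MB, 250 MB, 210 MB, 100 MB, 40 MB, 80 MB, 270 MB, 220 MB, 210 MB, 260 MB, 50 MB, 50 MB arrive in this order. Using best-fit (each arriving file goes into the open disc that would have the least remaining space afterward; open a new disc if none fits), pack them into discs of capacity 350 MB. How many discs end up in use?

8

  190 → disc 1 (new)  [load 190/350]
  110 → disc 1  [load 300/350]
  240 → disc 2 (new)  [load 240/350]
  250 → disc 3 (new)  [load 250/350]
  210 → disc 4 (new)  [load 210/350]
  100 → disc 3  [load 350/350]
  40 → disc 1  [load 340/350]
  80 → disc 2  [load 320/350]
  270 → disc 5 (new)  [load 270/350]
  220 → disc 6 (new)  [load 220/350]
  210 → disc 7 (new)  [load 210/350]
  260 → disc 8 (new)  [load 260/350]
  50 → disc 5  [load 320/350]
  50 → disc 8  [load 310/350]
8 discs opened.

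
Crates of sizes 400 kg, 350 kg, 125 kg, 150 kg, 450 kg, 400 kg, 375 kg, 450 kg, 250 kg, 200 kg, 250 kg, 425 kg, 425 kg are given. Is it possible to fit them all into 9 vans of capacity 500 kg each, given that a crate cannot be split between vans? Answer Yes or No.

Total = 4250 kg; ⌈4250/500⌉ = 9.
The bound of 9 does not rule out 9, but exhaustive search shows no assignment into 9 vans of capacity 500 kg exists — the minimum is 10.

No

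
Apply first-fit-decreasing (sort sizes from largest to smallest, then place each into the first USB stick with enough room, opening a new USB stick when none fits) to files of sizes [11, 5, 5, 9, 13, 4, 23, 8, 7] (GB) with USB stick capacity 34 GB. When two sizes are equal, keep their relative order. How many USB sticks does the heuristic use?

Sorted descending: 23, 13, 11, 9, 8, 7, 5, 5, 4.
  23 → USB stick 1 (new)  [load 23/34]
  13 → USB stick 2 (new)  [load 13/34]
  11 → USB stick 1  [load 34/34]
  9 → USB stick 2  [load 22/34]
  8 → USB stick 2  [load 30/34]
  7 → USB stick 3 (new)  [load 7/34]
  5 → USB stick 3  [load 12/34]
  5 → USB stick 3  [load 17/34]
  4 → USB stick 2  [load 34/34]
3 USB sticks opened.

3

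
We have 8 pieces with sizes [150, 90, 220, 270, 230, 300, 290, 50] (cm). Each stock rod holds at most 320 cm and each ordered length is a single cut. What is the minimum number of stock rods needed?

Total = 300 + 290 + 270 + 230 + 220 + 150 + 90 + 50 = 1600 cm.
Lower bound: ⌈1600/320⌉ = 5 stock rods.
A packing using 6 stock rods:
  stock rod 1: 300 = 300
  stock rod 2: 290 = 290
  stock rod 3: 270 + 50 = 320
  stock rod 4: 230 + 90 = 320
  stock rod 5: 220 = 220
  stock rod 6: 150 = 150
No arrangement into 5 stock rods stays within capacity, so 6 is optimal.

6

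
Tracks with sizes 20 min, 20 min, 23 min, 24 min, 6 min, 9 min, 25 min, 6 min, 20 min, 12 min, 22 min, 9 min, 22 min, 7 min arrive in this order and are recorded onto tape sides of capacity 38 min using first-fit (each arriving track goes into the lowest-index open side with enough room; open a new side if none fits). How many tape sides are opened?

  20 → side 1 (new)  [load 20/38]
  20 → side 2 (new)  [load 20/38]
  23 → side 3 (new)  [load 23/38]
  24 → side 4 (new)  [load 24/38]
  6 → side 1  [load 26/38]
  9 → side 1  [load 35/38]
  25 → side 5 (new)  [load 25/38]
  6 → side 2  [load 26/38]
  20 → side 6 (new)  [load 20/38]
  12 → side 2  [load 38/38]
  22 → side 7 (new)  [load 22/38]
  9 → side 3  [load 32/38]
  22 → side 8 (new)  [load 22/38]
  7 → side 4  [load 31/38]
8 tape sides opened.

8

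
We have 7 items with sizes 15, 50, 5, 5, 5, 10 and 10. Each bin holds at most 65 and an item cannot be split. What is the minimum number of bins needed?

2

Total = 50 + 15 + 10 + 10 + 5 + 5 + 5 = 100.
Lower bound: ⌈100/65⌉ = 2 bins.
A packing using 2 bins:
  bin 1: 50 + 15 = 65
  bin 2: 10 + 10 + 5 + 5 + 5 = 35
This matches the lower bound, so 2 is optimal.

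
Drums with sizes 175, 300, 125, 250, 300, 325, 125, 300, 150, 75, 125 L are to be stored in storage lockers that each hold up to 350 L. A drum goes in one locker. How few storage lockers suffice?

Total = 325 + 300 + 300 + 300 + 250 + 175 + 150 + 125 + 125 + 125 + 75 = 2250 L.
Lower bound: ⌈2250/350⌉ = 7 storage lockers.
A packing using 8 storage lockers:
  locker 1: 325 = 325
  locker 2: 300 = 300
  locker 3: 300 = 300
  locker 4: 300 = 300
  locker 5: 250 + 75 = 325
  locker 6: 175 + 150 = 325
  locker 7: 125 + 125 = 250
  locker 8: 125 = 125
No arrangement into 7 storage lockers stays within capacity, so 8 is optimal.

8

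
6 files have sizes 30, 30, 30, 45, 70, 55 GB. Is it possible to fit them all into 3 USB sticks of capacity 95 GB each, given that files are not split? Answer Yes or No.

No

Total = 260 GB; ⌈260/95⌉ = 3.
The bound of 3 does not rule out 3, but exhaustive search shows no assignment into 3 USB sticks of capacity 95 GB exists — the minimum is 4.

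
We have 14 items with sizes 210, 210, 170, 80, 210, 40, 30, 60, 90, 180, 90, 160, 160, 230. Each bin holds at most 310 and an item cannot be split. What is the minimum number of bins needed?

Total = 230 + 210 + 210 + 210 + 180 + 170 + 160 + 160 + 90 + 90 + 80 + 60 + 40 + 30 = 1920.
Lower bound: ⌈1920/310⌉ = 7 bins.
Also, 8 items each exceed 155, and no two of those can share a bin, so at least 8 bins are needed.
A packing using 8 bins:
  bin 1: 230 + 80 = 310
  bin 2: 210 + 90 = 300
  bin 3: 210 + 90 = 300
  bin 4: 210 + 60 + 40 = 310
  bin 5: 180 + 30 = 210
  bin 6: 170 = 170
  bin 7: 160 = 160
  bin 8: 160 = 160
This matches the lower bound, so 8 is optimal.

8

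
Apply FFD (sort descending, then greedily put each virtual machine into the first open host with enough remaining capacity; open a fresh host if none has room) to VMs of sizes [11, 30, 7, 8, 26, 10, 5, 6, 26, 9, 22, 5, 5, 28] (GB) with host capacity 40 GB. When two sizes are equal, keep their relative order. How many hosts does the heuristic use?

Sorted descending: 30, 28, 26, 26, 22, 11, 10, 9, 8, 7, 6, 5, 5, 5.
  30 → host 1 (new)  [load 30/40]
  28 → host 2 (new)  [load 28/40]
  26 → host 3 (new)  [load 26/40]
  26 → host 4 (new)  [load 26/40]
  22 → host 5 (new)  [load 22/40]
  11 → host 2  [load 39/40]
  10 → host 1  [load 40/40]
  9 → host 3  [load 35/40]
  8 → host 4  [load 34/40]
  7 → host 5  [load 29/40]
  6 → host 4  [load 40/40]
  5 → host 3  [load 40/40]
  5 → host 5  [load 34/40]
  5 → host 5  [load 39/40]
5 hosts opened.

5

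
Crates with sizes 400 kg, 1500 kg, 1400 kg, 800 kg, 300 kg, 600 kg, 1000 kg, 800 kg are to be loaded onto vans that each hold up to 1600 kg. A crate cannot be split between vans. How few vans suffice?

5

Total = 1500 + 1400 + 1000 + 800 + 800 + 600 + 400 + 300 = 6800 kg.
Lower bound: ⌈6800/1600⌉ = 5 vans.
A packing using 5 vans:
  van 1: 1500 = 1500
  van 2: 1400 = 1400
  van 3: 1000 + 600 = 1600
  van 4: 800 + 800 = 1600
  van 5: 400 + 300 = 700
This matches the lower bound, so 5 is optimal.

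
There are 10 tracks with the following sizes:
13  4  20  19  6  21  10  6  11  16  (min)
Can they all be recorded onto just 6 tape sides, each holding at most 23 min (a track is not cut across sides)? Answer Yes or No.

Yes

A valid assignment using 6 tape sides:
  side 1: 21 = 21
  side 2: 20 = 20
  side 3: 19 + 4 = 23
  side 4: 16 + 6 = 22
  side 5: 13 + 10 = 23
  side 6: 11 + 6 = 17
Every load is within 23 min, so 6 tape sides suffice.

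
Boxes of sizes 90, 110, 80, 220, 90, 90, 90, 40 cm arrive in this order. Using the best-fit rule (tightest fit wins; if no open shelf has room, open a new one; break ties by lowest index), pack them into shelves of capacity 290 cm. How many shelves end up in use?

3

  90 → shelf 1 (new)  [load 90/290]
  110 → shelf 1  [load 200/290]
  80 → shelf 1  [load 280/290]
  220 → shelf 2 (new)  [load 220/290]
  90 → shelf 3 (new)  [load 90/290]
  90 → shelf 3  [load 180/290]
  90 → shelf 3  [load 270/290]
  40 → shelf 2  [load 260/290]
3 shelves opened.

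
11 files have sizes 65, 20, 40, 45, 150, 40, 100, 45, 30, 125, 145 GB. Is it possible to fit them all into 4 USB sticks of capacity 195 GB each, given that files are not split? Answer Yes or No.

Total = 805 GB; ⌈805/195⌉ = 5.
At least 5 USB sticks are required, but only 4 are allowed.

No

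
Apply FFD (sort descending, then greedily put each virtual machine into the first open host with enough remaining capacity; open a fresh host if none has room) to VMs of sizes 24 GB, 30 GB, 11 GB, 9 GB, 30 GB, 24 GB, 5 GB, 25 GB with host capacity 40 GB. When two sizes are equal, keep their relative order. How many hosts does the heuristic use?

5

Sorted descending: 30, 30, 25, 24, 24, 11, 9, 5.
  30 → host 1 (new)  [load 30/40]
  30 → host 2 (new)  [load 30/40]
  25 → host 3 (new)  [load 25/40]
  24 → host 4 (new)  [load 24/40]
  24 → host 5 (new)  [load 24/40]
  11 → host 3  [load 36/40]
  9 → host 1  [load 39/40]
  5 → host 2  [load 35/40]
5 hosts opened.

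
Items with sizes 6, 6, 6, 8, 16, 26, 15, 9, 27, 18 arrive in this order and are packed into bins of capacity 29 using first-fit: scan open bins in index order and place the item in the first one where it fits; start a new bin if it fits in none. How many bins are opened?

6

  6 → bin 1 (new)  [load 6/29]
  6 → bin 1  [load 12/29]
  6 → bin 1  [load 18/29]
  8 → bin 1  [load 26/29]
  16 → bin 2 (new)  [load 16/29]
  26 → bin 3 (new)  [load 26/29]
  15 → bin 4 (new)  [load 15/29]
  9 → bin 2  [load 25/29]
  27 → bin 5 (new)  [load 27/29]
  18 → bin 6 (new)  [load 18/29]
6 bins opened.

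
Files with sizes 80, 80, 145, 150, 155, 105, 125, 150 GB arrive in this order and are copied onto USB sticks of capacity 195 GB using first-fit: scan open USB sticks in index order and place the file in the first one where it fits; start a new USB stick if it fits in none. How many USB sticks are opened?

  80 → USB stick 1 (new)  [load 80/195]
  80 → USB stick 1  [load 160/195]
  145 → USB stick 2 (new)  [load 145/195]
  150 → USB stick 3 (new)  [load 150/195]
  155 → USB stick 4 (new)  [load 155/195]
  105 → USB stick 5 (new)  [load 105/195]
  125 → USB stick 6 (new)  [load 125/195]
  150 → USB stick 7 (new)  [load 150/195]
7 USB sticks opened.

7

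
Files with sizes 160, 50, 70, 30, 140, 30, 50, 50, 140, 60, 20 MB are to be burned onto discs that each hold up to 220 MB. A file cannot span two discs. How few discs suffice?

Total = 160 + 140 + 140 + 70 + 60 + 50 + 50 + 50 + 30 + 30 + 20 = 800 MB.
Lower bound: ⌈800/220⌉ = 4 discs.
A packing using 4 discs:
  disc 1: 160 + 60 = 220
  disc 2: 140 + 70 = 210
  disc 3: 140 + 50 + 30 = 220
  disc 4: 50 + 50 + 30 + 20 = 150
This matches the lower bound, so 4 is optimal.

4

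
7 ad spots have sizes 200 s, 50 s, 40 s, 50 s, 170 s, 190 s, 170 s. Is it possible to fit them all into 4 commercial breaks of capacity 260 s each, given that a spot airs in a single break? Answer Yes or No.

Yes

A valid assignment using 4 commercial breaks:
  break 1: 200 + 50 = 250
  break 2: 190 + 50 = 240
  break 3: 170 + 40 = 210
  break 4: 170 = 170
Every load is within 260 s, so 4 commercial breaks suffice.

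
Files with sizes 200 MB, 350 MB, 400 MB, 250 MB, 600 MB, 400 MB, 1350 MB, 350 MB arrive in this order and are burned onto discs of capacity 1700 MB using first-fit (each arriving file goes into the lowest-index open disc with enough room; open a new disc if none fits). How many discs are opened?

3

  200 → disc 1 (new)  [load 200/1700]
  350 → disc 1  [load 550/1700]
  400 → disc 1  [load 950/1700]
  250 → disc 1  [load 1200/1700]
  600 → disc 2 (new)  [load 600/1700]
  400 → disc 1  [load 1600/1700]
  1350 → disc 3 (new)  [load 1350/1700]
  350 → disc 2  [load 950/1700]
3 discs opened.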